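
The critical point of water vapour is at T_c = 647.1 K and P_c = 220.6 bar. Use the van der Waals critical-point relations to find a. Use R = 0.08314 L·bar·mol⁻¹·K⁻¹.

From T_c = 8a/(27Rb) and P_c = a/(27b²): a = 27 R² T_c²/(64 P_c).
a = 27×(0.08314)²×(647.1)²/(64×220.6) = 78150/14118 = 5.535 L²·bar/mol²

a ≈ 5.535 L²·bar/mol²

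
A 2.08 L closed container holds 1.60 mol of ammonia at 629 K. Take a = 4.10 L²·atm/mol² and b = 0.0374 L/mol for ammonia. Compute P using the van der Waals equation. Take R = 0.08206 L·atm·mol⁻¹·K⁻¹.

P = nRT/(V − nb) − a n²/V²
nRT/(V − nb) = (1.60)(0.08206)(629)/(2.08 − 1.60×0.0374) = 82.585/2.0202 = 40.880 atm
a n²/V² = (4.10)(1.60)²/(2.08)² = 2.4260 atm
P = 40.880 − 2.4260 = 38.45 atm

P ≈ 38.45 atm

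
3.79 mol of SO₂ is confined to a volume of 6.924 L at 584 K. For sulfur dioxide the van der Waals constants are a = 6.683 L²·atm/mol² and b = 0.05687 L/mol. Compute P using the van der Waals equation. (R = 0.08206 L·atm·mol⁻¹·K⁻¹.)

P ≈ 25.07 atm

P = nRT/(V − nb) − a n²/V²
nRT/(V − nb) = (3.79)(0.08206)(584)/(6.924 − 3.79×0.05687) = 181.63/6.7085 = 27.075 atm
a n²/V² = (6.683)(3.79)²/(6.924)² = 2.0023 atm
P = 27.075 − 2.0023 = 25.07 atm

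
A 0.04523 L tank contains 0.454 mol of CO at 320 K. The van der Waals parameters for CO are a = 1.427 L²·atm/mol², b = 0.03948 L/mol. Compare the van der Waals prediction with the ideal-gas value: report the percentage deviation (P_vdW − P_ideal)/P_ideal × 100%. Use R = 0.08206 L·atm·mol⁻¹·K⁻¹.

11.09 %

Ideal: P_ideal = nRT/V = (0.454)(0.08206)(320)/0.04523 = 263.579 atm
vdW: P = nRT/(V − nb) − a n²/V² = 11.9217/0.0273061 − 0.294128/0.00204575 = 436.595 − 143.775 = 292.820 atm
% deviation = (292.820 − 263.579)/263.579 × 100% = 11.09%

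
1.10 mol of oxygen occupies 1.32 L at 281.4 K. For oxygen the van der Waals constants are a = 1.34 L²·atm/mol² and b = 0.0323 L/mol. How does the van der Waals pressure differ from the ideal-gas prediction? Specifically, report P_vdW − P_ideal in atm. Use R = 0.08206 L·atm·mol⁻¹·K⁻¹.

Ideal: P_ideal = nRT/V = (1.10)(0.08206)(281.4)/1.32 = 19.2431 atm
vdW: P = nRT/(V − nb) − a n²/V² = 25.4009/1.28447 − 1.62140/1.74240 = 19.7754 − 0.930556 = 18.8448 atm
ΔP = 18.8448 − 19.2431 = -0.398 atm

ΔP ≈ -0.398 atm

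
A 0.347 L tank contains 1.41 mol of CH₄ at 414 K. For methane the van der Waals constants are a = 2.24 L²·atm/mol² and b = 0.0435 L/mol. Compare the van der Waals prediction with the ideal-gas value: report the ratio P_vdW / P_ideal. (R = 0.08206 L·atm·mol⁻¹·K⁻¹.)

Ideal: P_ideal = nRT/V = (1.41)(0.08206)(414)/0.347 = 138.045 atm
vdW: P = nRT/(V − nb) − a n²/V² = 47.9017/0.285665 − 4.45334/0.120409 = 167.685 − 36.9851 = 130.700 atm
Ratio = 130.700/138.045 = 0.9468

P_vdW / P_ideal ≈ 0.9468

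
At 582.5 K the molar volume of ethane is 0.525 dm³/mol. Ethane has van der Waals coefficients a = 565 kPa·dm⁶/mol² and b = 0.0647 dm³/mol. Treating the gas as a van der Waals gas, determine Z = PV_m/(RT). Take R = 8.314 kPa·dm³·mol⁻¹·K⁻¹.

Z ≈ 0.9183

P = RT/(V_m − b) − a/V_m² = (8.314)(582.5)/(0.525 − 0.0647) − 565/(0.525)²
  = 4842.9/0.46030 − 2049.9 = 10521 − 2049.9 = 8471 kPa
Z = PV_m/(RT) = (8471)(0.525)/((8.314)(582.5)) = 4447.3/4842.9 = 0.9183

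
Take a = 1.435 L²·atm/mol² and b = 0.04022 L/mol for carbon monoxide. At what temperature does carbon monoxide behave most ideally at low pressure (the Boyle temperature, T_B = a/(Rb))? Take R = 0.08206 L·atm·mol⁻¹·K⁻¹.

For a van der Waals gas the second virial coefficient B₂ = b − a/(RT) vanishes at T_B = a/(Rb).
T_B = 1.435/(0.08206×0.04022) = 1.435/0.0033005 = 434.8 K

T_B ≈ 434.8 K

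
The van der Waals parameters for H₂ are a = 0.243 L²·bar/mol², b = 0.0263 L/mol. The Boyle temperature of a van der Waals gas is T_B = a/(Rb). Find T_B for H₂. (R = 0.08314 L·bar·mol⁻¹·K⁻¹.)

T_B ≈ 111.1 K

For a van der Waals gas the second virial coefficient B₂ = b − a/(RT) vanishes at T_B = a/(Rb).
T_B = 0.243/(0.08314×0.0263) = 0.243/0.0021866 = 111.1 K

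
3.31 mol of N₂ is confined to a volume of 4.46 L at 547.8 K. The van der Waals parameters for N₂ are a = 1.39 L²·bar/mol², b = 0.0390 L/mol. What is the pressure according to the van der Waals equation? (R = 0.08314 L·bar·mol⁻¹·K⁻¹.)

P ≈ 34.04 bar

P = nRT/(V − nb) − a n²/V²
nRT/(V − nb) = (3.31)(0.08314)(547.8)/(4.46 − 3.31×0.0390) = 150.75/4.3309 = 34.808 bar
a n²/V² = (1.39)(3.31)²/(4.46)² = 0.76560 bar
P = 34.808 − 0.76560 = 34.04 bar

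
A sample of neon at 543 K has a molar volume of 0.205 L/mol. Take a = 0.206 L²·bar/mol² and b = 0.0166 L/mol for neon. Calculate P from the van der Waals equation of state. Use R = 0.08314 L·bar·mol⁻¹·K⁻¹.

P ≈ 234.7 bar

P = RT/(V_m − b) − a/V_m²
RT/(V_m − b) = (0.08314)(543)/(0.205 − 0.0166) = 45.145/0.18840 = 239.62 bar
a/V_m² = 0.206/(0.205)² = 4.9018 bar
P = 239.62 − 4.9018 = 234.7 bar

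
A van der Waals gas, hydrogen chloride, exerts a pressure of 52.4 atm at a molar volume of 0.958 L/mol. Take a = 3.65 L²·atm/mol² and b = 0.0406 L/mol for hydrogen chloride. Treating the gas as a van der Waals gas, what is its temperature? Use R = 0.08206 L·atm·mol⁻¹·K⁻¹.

T = (P + a/V_m²)(V_m − b)/R
P + a/V_m² = 52.4 + 3.65/(0.958)² = 56.377 atm
V_m − b = 0.958 − 0.0406 = 0.91740 L/mol
T = (56.377)(0.91740)/0.08206 = 630.3 K

T ≈ 630.3 K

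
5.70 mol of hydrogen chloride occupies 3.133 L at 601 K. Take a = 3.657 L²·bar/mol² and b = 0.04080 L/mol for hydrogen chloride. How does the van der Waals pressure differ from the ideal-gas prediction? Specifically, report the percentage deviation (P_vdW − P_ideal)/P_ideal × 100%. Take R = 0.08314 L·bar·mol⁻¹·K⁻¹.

Ideal: P_ideal = nRT/V = (5.70)(0.08314)(601)/3.133 = 90.9073 bar
vdW: P = nRT/(V − nb) − a n²/V² = 284.813/2.90044 − 118.816/9.81569 = 98.1965 − 12.1047 = 86.0918 bar
% deviation = (86.0918 − 90.9073)/90.9073 × 100% = -5.30%

-5.30 %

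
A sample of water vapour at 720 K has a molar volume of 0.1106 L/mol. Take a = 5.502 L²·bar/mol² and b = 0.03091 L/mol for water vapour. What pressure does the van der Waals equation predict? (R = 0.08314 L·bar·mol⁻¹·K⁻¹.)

P ≈ 301.4 bar

P = RT/(V_m − b) − a/V_m²
RT/(V_m − b) = (0.08314)(720)/(0.1106 − 0.03091) = 59.861/0.079690 = 751.17 bar
a/V_m² = 5.502/(0.1106)² = 449.79 bar
P = 751.17 − 449.79 = 301.4 bar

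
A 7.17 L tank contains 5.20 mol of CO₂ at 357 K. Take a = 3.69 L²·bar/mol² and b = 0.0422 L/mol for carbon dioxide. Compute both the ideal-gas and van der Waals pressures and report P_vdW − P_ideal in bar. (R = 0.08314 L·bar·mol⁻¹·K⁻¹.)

Ideal: P_ideal = nRT/V = (5.20)(0.08314)(357)/7.17 = 21.5260 bar
vdW: P = nRT/(V − nb) − a n²/V² = 154.341/6.95056 − 99.7776/51.4089 = 22.2055 − 1.94086 = 20.2646 bar
ΔP = 20.2646 − 21.5260 = -1.261 bar

ΔP ≈ -1.261 bar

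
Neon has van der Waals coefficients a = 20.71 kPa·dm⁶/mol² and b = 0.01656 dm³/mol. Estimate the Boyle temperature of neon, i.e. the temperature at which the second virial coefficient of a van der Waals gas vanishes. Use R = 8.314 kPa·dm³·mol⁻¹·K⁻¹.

For a van der Waals gas the second virial coefficient B₂ = b − a/(RT) vanishes at T_B = a/(Rb).
T_B = 20.71/(8.314×0.01656) = 20.71/0.13768 = 150.4 K

T_B ≈ 150.4 K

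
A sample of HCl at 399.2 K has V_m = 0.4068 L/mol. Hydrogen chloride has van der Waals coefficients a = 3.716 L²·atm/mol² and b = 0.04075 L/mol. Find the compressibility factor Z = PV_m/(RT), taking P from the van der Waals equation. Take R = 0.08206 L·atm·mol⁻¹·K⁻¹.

Z ≈ 0.8325

P = RT/(V_m − b) − a/V_m² = (0.08206)(399.2)/(0.4068 − 0.04075) − 3.716/(0.4068)²
  = 32.758/0.36605 − 22.455 = 89.491 − 22.455 = 67.036 atm
Z = PV_m/(RT) = (67.036)(0.4068)/((0.08206)(399.2)) = 27.270/32.758 = 0.8325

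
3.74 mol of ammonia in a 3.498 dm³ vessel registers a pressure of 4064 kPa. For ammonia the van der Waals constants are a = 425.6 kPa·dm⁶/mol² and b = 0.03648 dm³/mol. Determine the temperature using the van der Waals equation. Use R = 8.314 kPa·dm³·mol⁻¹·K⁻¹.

T = (P + a n²/V²)(V − nb)/(nR)
P + a n²/V² = 4064 + (425.6)(3.74)²/(3.498)² = 4550.5 kPa
V − nb = 3.498 − (3.74)(0.03648) = 3.3616 dm³
T = (4550.5)(3.3616)/((3.74)(8.314)) = 492.0 K

T ≈ 492.0 K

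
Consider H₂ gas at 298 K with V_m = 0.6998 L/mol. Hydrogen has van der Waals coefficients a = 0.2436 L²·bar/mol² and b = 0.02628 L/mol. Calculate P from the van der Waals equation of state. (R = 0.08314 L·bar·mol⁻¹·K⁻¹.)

P = RT/(V_m − b) − a/V_m²
RT/(V_m − b) = (0.08314)(298)/(0.6998 − 0.02628) = 24.776/0.67352 = 36.786 bar
a/V_m² = 0.2436/(0.6998)² = 0.49743 bar
P = 36.786 − 0.49743 = 36.29 bar

P ≈ 36.29 bar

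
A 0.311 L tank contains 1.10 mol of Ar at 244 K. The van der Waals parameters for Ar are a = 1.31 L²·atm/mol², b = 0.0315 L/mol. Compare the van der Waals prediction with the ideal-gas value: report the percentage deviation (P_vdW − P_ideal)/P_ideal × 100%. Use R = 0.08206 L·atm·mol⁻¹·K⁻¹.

-10.60 %

Ideal: P_ideal = nRT/V = (1.10)(0.08206)(244)/0.311 = 70.8196 atm
vdW: P = nRT/(V − nb) − a n²/V² = 22.0249/0.276350 − 1.58510/0.0967210 = 79.6993 − 16.3884 = 63.3109 atm
% deviation = (63.3109 − 70.8196)/70.8196 × 100% = -10.60%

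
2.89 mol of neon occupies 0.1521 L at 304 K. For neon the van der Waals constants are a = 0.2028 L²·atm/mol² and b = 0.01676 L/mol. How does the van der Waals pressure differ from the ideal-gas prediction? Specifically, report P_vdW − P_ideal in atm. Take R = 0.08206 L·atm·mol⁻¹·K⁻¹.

ΔP ≈ 148.3 atm

Ideal: P_ideal = nRT/V = (2.89)(0.08206)(304)/0.1521 = 473.995 atm
vdW: P = nRT/(V − nb) − a n²/V² = 72.0946/0.103664 − 1.69381/0.0231344 = 695.464 − 73.2161 = 622.248 atm
ΔP = 622.248 − 473.995 = 148.3 atm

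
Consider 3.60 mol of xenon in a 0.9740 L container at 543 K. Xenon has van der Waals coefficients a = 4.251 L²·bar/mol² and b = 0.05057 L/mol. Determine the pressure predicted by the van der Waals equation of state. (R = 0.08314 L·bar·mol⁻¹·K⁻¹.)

P = nRT/(V − nb) − a n²/V²
nRT/(V − nb) = (3.60)(0.08314)(543)/(0.9740 − 3.60×0.05057) = 162.52/0.79195 = 205.21 bar
a n²/V² = (4.251)(3.60)²/(0.9740)² = 58.074 bar
P = 205.21 − 58.074 = 147.1 bar

P ≈ 147.1 bar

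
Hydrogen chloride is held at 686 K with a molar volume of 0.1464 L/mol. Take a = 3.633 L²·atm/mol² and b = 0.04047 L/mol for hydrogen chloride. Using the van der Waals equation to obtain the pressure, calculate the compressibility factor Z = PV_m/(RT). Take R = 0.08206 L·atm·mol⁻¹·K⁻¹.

P = RT/(V_m − b) − a/V_m² = (0.08206)(686)/(0.1464 − 0.04047) − 3.633/(0.1464)²
  = 56.293/0.10593 − 169.51 = 531.42 − 169.51 = 361.91 atm
Z = PV_m/(RT) = (361.91)(0.1464)/((0.08206)(686)) = 52.984/56.293 = 0.9412

Z ≈ 0.9412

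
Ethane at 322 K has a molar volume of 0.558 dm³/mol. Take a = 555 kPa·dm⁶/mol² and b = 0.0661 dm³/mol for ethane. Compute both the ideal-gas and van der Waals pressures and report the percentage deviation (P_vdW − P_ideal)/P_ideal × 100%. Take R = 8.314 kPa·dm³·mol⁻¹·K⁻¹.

-23.72 %

Ideal: P_ideal = RT/V_m = (8.314)(322)/0.558 = 4797.68 kPa
vdW: P = RT/(V_m − b) − a/V_m² = 2677.11/0.491900 − 555/0.311364 = 5442.39 − 1782.48 = 3659.91 kPa
% deviation = (3659.91 − 4797.68)/4797.68 × 100% = -23.72%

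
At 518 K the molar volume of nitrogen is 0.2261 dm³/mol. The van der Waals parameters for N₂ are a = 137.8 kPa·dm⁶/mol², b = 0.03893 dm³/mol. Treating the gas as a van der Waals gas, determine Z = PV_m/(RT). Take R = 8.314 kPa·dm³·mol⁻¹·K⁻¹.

Z ≈ 1.066

P = RT/(V_m − b) − a/V_m² = (8.314)(518)/(0.2261 − 0.03893) − 137.8/(0.2261)²
  = 4306.7/0.18717 − 2695.6 = 23010 − 2695.6 = 20314 kPa
Z = PV_m/(RT) = (20314)(0.2261)/((8.314)(518)) = 4593.0/4306.7 = 1.066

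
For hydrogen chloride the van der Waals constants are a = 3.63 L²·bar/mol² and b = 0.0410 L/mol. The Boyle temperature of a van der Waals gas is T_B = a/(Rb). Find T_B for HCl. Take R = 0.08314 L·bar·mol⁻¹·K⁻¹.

T_B ≈ 1065 K

For a van der Waals gas the second virial coefficient B₂ = b − a/(RT) vanishes at T_B = a/(Rb).
T_B = 3.63/(0.08314×0.0410) = 3.63/0.0034087 = 1065 K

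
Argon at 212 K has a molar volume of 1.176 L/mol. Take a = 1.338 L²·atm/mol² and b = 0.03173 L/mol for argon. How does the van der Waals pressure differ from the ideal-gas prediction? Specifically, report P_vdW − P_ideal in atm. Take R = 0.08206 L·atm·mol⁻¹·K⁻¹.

Ideal: P_ideal = RT/V_m = (0.08206)(212)/1.176 = 14.7931 atm
vdW: P = RT/(V_m − b) − a/V_m² = 17.3967/1.14427 − 1.338/1.38298 = 15.2033 − 0.967476 = 14.2358 atm
ΔP = 14.2358 − 14.7931 = -0.557 atm

ΔP ≈ -0.557 atm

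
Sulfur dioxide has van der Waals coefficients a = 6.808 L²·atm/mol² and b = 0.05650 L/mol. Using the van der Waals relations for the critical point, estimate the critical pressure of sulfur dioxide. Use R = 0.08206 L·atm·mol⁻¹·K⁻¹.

P_c ≈ 78.99 atm

For a van der Waals gas, P_c = a/(27b²).
P_c = 6.808/(27×(0.05650)²) = 6.808/0.086191 = 78.99 atm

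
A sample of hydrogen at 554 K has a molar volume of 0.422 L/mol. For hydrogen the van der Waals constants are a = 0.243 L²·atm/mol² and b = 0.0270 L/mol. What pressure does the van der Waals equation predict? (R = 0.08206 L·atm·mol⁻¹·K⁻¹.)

P = RT/(V_m − b) − a/V_m²
RT/(V_m − b) = (0.08206)(554)/(0.422 − 0.0270) = 45.461/0.39500 = 115.09 atm
a/V_m² = 0.243/(0.422)² = 1.3645 atm
P = 115.09 − 1.3645 = 113.7 atm

P ≈ 113.7 atm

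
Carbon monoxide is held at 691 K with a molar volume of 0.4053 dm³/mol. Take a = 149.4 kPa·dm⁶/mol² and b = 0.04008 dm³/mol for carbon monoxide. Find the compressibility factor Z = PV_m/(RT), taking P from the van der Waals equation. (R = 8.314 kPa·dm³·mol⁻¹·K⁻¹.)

P = RT/(V_m − b) − a/V_m² = (8.314)(691)/(0.4053 − 0.04008) − 149.4/(0.4053)²
  = 5745.0/0.36522 − 909.49 = 15730 − 909.49 = 14821 kPa
Z = PV_m/(RT) = (14821)(0.4053)/((8.314)(691)) = 6007.0/5745.0 = 1.046

Z ≈ 1.046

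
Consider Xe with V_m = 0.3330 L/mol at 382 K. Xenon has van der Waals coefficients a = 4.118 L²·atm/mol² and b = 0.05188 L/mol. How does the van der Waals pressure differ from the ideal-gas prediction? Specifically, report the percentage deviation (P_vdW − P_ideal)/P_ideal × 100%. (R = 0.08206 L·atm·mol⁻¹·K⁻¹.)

Ideal: P_ideal = RT/V_m = (0.08206)(382)/0.3330 = 94.1349 atm
vdW: P = RT/(V_m − b) − a/V_m² = 31.3469/0.281120 − 4.118/0.110889 = 111.507 − 37.1362 = 74.371 atm
% deviation = (74.371 − 94.1349)/94.1349 × 100% = -21.00%

-21.00 %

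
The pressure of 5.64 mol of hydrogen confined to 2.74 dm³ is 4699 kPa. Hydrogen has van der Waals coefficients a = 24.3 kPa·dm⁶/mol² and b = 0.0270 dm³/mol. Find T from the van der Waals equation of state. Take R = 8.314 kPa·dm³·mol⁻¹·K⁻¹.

T ≈ 265.0 K

T = (P + a n²/V²)(V − nb)/(nR)
P + a n²/V² = 4699 + (24.3)(5.64)²/(2.74)² = 4802.0 kPa
V − nb = 2.74 − (5.64)(0.0270) = 2.5877 dm³
T = (4802.0)(2.5877)/((5.64)(8.314)) = 265.0 K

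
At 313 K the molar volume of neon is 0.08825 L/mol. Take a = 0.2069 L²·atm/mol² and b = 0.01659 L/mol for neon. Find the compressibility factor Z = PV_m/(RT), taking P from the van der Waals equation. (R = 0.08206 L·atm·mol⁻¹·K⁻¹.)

Z ≈ 1.140

P = RT/(V_m − b) − a/V_m² = (0.08206)(313)/(0.08825 − 0.01659) − 0.2069/(0.08825)²
  = 25.685/0.071660 − 26.566 = 358.43 − 26.566 = 331.86 atm
Z = PV_m/(RT) = (331.86)(0.08825)/((0.08206)(313)) = 29.287/25.685 = 1.140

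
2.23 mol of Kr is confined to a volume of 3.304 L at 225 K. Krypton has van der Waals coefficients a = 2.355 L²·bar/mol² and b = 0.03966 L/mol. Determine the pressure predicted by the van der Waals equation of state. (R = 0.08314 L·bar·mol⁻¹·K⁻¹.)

P ≈ 11.90 bar

P = nRT/(V − nb) − a n²/V²
nRT/(V − nb) = (2.23)(0.08314)(225)/(3.304 − 2.23×0.03966) = 41.715/3.2156 = 12.973 bar
a n²/V² = (2.355)(2.23)²/(3.304)² = 1.0728 bar
P = 12.973 − 1.0728 = 11.90 bar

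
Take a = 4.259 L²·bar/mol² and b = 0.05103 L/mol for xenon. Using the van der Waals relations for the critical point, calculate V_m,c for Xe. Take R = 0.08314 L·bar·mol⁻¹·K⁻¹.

For a van der Waals gas, V_m,c = 3b.
V_m,c = 3×0.05103 = 0.1531 L/mol

V_m,c ≈ 0.1531 L/mol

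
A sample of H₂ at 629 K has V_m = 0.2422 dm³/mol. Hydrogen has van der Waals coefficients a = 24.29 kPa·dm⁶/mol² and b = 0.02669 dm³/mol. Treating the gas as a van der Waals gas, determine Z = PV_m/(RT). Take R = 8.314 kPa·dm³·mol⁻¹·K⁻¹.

Z ≈ 1.105

P = RT/(V_m − b) − a/V_m² = (8.314)(629)/(0.2422 − 0.02669) − 24.29/(0.2422)²
  = 5229.5/0.21551 − 414.08 = 24266 − 414.08 = 23852 kPa
Z = PV_m/(RT) = (23852)(0.2422)/((8.314)(629)) = 5777.0/5229.5 = 1.105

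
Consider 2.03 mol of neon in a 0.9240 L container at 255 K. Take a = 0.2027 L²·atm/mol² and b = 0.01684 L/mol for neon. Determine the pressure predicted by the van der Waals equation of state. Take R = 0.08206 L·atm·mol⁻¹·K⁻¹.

P = nRT/(V − nb) − a n²/V²
nRT/(V − nb) = (2.03)(0.08206)(255)/(0.9240 − 2.03×0.01684) = 42.478/0.88981 = 47.738 atm
a n²/V² = (0.2027)(2.03)²/(0.9240)² = 0.97837 atm
P = 47.738 − 0.97837 = 46.76 atm

P ≈ 46.76 atm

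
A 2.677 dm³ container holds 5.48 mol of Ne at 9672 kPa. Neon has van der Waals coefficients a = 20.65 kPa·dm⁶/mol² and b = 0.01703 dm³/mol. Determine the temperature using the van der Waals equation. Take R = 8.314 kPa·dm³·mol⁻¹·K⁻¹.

T = (P + a n²/V²)(V − nb)/(nR)
P + a n²/V² = 9672 + (20.65)(5.48)²/(2.677)² = 9758.5 kPa
V − nb = 2.677 − (5.48)(0.01703) = 2.5837 dm³
T = (9758.5)(2.5837)/((5.48)(8.314)) = 553.4 K

T ≈ 553.4 K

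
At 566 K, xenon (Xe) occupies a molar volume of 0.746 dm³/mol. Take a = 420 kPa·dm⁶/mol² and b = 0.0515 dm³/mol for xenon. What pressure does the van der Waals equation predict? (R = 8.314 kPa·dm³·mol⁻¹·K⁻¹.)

P ≈ 6021 kPa

P = RT/(V_m − b) − a/V_m²
RT/(V_m − b) = (8.314)(566)/(0.746 − 0.0515) = 4705.7/0.69450 = 6775.7 kPa
a/V_m² = 420/(0.746)² = 754.70 kPa
P = 6775.7 − 754.70 = 6021 kPa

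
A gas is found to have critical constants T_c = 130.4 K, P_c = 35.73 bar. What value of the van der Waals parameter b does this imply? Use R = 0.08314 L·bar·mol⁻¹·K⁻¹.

b ≈ 0.03793 L/mol

From T_c = 8a/(27Rb) and P_c = a/(27b²): b = R T_c/(8 P_c).
b = (0.08314)(130.4)/(8×35.73) = 10.841/285.84 = 0.03793 L/mol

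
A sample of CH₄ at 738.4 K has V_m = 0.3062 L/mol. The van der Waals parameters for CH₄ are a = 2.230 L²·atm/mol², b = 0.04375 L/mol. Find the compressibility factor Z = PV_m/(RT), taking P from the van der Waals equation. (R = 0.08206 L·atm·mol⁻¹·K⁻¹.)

Z ≈ 1.047

P = RT/(V_m − b) − a/V_m² = (0.08206)(738.4)/(0.3062 − 0.04375) − 2.230/(0.3062)²
  = 60.593/0.26245 − 23.785 = 230.87 − 23.785 = 207.09 atm
Z = PV_m/(RT) = (207.09)(0.3062)/((0.08206)(738.4)) = 63.411/60.593 = 1.047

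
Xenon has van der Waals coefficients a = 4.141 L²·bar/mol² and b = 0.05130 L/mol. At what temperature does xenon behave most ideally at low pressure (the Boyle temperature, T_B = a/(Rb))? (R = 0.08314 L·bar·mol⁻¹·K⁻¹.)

T_B ≈ 970.9 K

For a van der Waals gas the second virial coefficient B₂ = b − a/(RT) vanishes at T_B = a/(Rb).
T_B = 4.141/(0.08314×0.05130) = 4.141/0.0042651 = 970.9 K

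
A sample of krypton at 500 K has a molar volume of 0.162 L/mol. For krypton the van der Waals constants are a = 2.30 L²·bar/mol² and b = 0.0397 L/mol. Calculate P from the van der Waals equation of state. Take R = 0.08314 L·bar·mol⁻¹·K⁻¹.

P ≈ 252.3 bar

P = RT/(V_m − b) − a/V_m²
RT/(V_m − b) = (0.08314)(500)/(0.162 − 0.0397) = 41.570/0.12230 = 339.90 bar
a/V_m² = 2.30/(0.162)² = 87.639 bar
P = 339.90 − 87.639 = 252.3 bar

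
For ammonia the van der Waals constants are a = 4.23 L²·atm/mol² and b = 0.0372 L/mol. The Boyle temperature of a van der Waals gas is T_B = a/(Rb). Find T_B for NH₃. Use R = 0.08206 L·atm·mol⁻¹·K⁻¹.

T_B ≈ 1386 K

For a van der Waals gas the second virial coefficient B₂ = b − a/(RT) vanishes at T_B = a/(Rb).
T_B = 4.23/(0.08206×0.0372) = 4.23/0.0030526 = 1386 K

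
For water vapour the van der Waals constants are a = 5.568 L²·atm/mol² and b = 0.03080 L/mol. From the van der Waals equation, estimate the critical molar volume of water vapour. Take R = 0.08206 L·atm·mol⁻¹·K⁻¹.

For a van der Waals gas, V_m,c = 3b.
V_m,c = 3×0.03080 = 0.09240 L/mol

V_m,c ≈ 0.09240 L/mol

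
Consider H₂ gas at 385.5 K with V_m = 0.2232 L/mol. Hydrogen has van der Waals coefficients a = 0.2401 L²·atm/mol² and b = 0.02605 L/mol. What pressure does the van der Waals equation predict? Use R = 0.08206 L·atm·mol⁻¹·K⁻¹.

P ≈ 155.6 atm

P = RT/(V_m − b) − a/V_m²
RT/(V_m − b) = (0.08206)(385.5)/(0.2232 − 0.02605) = 31.634/0.19715 = 160.46 atm
a/V_m² = 0.2401/(0.2232)² = 4.8195 atm
P = 160.46 − 4.8195 = 155.6 atm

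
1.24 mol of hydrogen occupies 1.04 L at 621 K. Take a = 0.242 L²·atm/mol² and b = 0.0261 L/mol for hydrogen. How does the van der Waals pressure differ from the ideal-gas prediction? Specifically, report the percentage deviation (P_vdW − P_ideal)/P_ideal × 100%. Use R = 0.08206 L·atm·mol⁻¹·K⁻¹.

Ideal: P_ideal = nRT/V = (1.24)(0.08206)(621)/1.04 = 60.7591 atm
vdW: P = nRT/(V − nb) − a n²/V² = 63.1895/1.00764 − 0.372099/1.08160 = 62.7104 − 0.344026 = 62.3664 atm
% deviation = (62.3664 − 60.7591)/60.7591 × 100% = 2.65%

2.65 %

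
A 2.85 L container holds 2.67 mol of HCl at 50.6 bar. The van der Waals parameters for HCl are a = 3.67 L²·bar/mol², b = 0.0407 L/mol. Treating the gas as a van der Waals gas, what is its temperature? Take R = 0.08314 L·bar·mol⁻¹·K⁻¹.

T = (P + a n²/V²)(V − nb)/(nR)
P + a n²/V² = 50.6 + (3.67)(2.67)²/(2.85)² = 53.821 bar
V − nb = 2.85 − (2.67)(0.0407) = 2.7413 L
T = (53.821)(2.7413)/((2.67)(0.08314)) = 664.6 K

T ≈ 664.6 K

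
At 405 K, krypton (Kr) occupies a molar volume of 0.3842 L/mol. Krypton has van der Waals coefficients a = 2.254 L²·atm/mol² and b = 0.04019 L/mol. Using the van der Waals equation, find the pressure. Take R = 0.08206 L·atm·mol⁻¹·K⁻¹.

P = RT/(V_m − b) − a/V_m²
RT/(V_m − b) = (0.08206)(405)/(0.3842 − 0.04019) = 33.234/0.34401 = 96.608 atm
a/V_m² = 2.254/(0.3842)² = 15.270 atm
P = 96.608 − 15.270 = 81.34 atm

P ≈ 81.34 atm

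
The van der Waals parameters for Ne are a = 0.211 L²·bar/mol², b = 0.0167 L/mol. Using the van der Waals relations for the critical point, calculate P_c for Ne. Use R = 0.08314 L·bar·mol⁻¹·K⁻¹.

P_c ≈ 28.02 bar

For a van der Waals gas, P_c = a/(27b²).
P_c = 0.211/(27×(0.0167)²) = 0.211/0.0075300 = 28.02 bar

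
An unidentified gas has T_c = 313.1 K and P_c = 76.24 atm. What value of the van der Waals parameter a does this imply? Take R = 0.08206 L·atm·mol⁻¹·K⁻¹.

a ≈ 3.653 L²·atm/mol²

From T_c = 8a/(27Rb) and P_c = a/(27b²): a = 27 R² T_c²/(64 P_c).
a = 27×(0.08206)²×(313.1)²/(64×76.24) = 17823/4879.4 = 3.653 L²·atm/mol²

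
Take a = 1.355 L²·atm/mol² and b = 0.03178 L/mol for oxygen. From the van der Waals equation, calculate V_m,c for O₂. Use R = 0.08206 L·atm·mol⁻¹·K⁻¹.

For a van der Waals gas, V_m,c = 3b.
V_m,c = 3×0.03178 = 0.09534 L/mol

V_m,c ≈ 0.09534 L/mol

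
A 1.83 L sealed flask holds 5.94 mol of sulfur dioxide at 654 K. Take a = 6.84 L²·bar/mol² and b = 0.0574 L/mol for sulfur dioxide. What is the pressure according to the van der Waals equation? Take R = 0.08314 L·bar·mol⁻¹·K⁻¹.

P ≈ 144.8 bar

P = nRT/(V − nb) − a n²/V²
nRT/(V − nb) = (5.94)(0.08314)(654)/(1.83 − 5.94×0.0574) = 322.98/1.4890 = 216.91 bar
a n²/V² = (6.84)(5.94)²/(1.83)² = 72.065 bar
P = 216.91 − 72.065 = 144.8 bar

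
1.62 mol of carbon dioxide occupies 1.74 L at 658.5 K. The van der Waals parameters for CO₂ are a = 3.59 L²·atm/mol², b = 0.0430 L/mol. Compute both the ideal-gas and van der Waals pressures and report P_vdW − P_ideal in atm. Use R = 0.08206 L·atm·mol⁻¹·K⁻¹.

Ideal: P_ideal = nRT/V = (1.62)(0.08206)(658.5)/1.74 = 50.3099 atm
vdW: P = nRT/(V − nb) − a n²/V² = 87.5391/1.67034 − 9.42160/3.02760 = 52.4080 − 3.11190 = 49.2961 atm
ΔP = 49.2961 − 50.3099 = -1.014 atm

ΔP ≈ -1.014 atm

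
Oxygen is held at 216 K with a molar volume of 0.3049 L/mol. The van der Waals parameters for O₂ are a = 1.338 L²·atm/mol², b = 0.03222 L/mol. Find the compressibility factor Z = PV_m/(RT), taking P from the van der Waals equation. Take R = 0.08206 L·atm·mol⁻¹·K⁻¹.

P = RT/(V_m − b) − a/V_m² = (0.08206)(216)/(0.3049 − 0.03222) − 1.338/(0.3049)²
  = 17.725/0.27268 − 14.393 = 65.003 − 14.393 = 50.610 atm
Z = PV_m/(RT) = (50.610)(0.3049)/((0.08206)(216)) = 15.431/17.725 = 0.8706

Z ≈ 0.8706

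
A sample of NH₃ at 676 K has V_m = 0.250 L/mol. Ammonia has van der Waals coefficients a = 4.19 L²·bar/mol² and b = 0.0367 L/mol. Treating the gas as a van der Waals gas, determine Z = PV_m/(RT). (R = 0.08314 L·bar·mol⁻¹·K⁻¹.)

P = RT/(V_m − b) − a/V_m² = (0.08314)(676)/(0.250 − 0.0367) − 4.19/(0.250)²
  = 56.203/0.21330 − 67.040 = 263.49 − 67.040 = 196.45 bar
Z = PV_m/(RT) = (196.45)(0.250)/((0.08314)(676)) = 49.113/56.203 = 0.8739

Z ≈ 0.8739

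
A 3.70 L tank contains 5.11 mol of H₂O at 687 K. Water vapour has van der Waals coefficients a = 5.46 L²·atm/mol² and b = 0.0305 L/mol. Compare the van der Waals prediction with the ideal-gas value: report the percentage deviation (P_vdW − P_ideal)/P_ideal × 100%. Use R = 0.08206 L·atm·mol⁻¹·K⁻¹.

Ideal: P_ideal = nRT/V = (5.11)(0.08206)(687)/3.70 = 77.8587 atm
vdW: P = nRT/(V − nb) − a n²/V² = 288.077/3.54415 − 142.572/13.6900 = 81.2824 − 10.4143 = 70.8681 atm
% deviation = (70.8681 − 77.8587)/77.8587 × 100% = -8.98%

-8.98 %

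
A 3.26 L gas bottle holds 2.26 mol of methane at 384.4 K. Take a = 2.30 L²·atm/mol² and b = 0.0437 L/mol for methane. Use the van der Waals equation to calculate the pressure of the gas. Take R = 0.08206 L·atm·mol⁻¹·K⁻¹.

P ≈ 21.45 atm

P = nRT/(V − nb) − a n²/V²
nRT/(V − nb) = (2.26)(0.08206)(384.4)/(3.26 − 2.26×0.0437) = 71.289/3.1612 = 22.551 atm
a n²/V² = (2.30)(2.26)²/(3.26)² = 1.1054 atm
P = 22.551 − 1.1054 = 21.45 atm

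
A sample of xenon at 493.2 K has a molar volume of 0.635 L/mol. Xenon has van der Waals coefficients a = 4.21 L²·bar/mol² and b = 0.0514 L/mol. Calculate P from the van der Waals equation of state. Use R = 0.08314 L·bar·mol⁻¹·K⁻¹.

P = RT/(V_m − b) − a/V_m²
RT/(V_m − b) = (0.08314)(493.2)/(0.635 − 0.0514) = 41.005/0.58360 = 70.262 bar
a/V_m² = 4.21/(0.635)² = 10.441 bar
P = 70.262 − 10.441 = 59.82 bar

P ≈ 59.82 bar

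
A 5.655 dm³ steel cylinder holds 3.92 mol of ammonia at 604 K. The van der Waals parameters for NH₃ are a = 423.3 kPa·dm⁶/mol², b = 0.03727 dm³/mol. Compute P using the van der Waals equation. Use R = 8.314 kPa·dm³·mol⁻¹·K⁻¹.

P ≈ 3370 kPa

P = nRT/(V − nb) − a n²/V²
nRT/(V − nb) = (3.92)(8.314)(604)/(5.655 − 3.92×0.03727) = 19685/5.5089 = 3573.3 kPa
a n²/V² = (423.3)(3.92)²/(5.655)² = 203.40 kPa
P = 3573.3 − 203.40 = 3370 kPa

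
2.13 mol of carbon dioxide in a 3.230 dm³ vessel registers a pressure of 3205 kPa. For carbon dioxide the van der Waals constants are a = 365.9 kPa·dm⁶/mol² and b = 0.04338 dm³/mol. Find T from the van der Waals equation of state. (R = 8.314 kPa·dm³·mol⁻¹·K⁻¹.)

T = (P + a n²/V²)(V − nb)/(nR)
P + a n²/V² = 3205 + (365.9)(2.13)²/(3.230)² = 3364.1 kPa
V − nb = 3.230 − (2.13)(0.04338) = 3.1376 dm³
T = (3364.1)(3.1376)/((2.13)(8.314)) = 596.0 K

T ≈ 596.0 K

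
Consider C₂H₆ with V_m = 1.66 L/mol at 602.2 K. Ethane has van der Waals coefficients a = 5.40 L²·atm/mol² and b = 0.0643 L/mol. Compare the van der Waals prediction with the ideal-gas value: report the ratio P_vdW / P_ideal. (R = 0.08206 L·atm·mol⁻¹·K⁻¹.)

Ideal: P_ideal = RT/V_m = (0.08206)(602.2)/1.66 = 29.7690 atm
vdW: P = RT/(V_m − b) − a/V_m² = 49.4165/1.59570 − 5.40/2.75560 = 30.9685 − 1.95965 = 29.0089 atm
Ratio = 29.0089/29.7690 = 0.9745

P_vdW / P_ideal ≈ 0.9745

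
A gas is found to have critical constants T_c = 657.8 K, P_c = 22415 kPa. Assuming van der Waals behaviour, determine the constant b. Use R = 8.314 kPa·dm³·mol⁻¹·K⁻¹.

From T_c = 8a/(27Rb) and P_c = a/(27b²): b = R T_c/(8 P_c).
b = (8.314)(657.8)/(8×22415) = 5468.9/179320 = 0.03050 dm³/mol

b ≈ 0.03050 dm³/mol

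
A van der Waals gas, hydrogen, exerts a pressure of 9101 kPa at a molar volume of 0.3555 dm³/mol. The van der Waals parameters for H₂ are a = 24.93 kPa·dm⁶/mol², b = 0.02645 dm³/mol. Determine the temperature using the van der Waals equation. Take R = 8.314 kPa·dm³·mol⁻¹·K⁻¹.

T ≈ 368.0 K

T = (P + a/V_m²)(V_m − b)/R
P + a/V_m² = 9101 + 24.93/(0.3555)² = 9298.3 kPa
V_m − b = 0.3555 − 0.02645 = 0.32905 dm³/mol
T = (9298.3)(0.32905)/8.314 = 368.0 K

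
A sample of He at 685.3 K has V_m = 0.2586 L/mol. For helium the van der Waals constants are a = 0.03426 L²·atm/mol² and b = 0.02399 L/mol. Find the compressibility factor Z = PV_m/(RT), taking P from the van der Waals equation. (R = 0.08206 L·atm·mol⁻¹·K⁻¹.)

Z ≈ 1.100

P = RT/(V_m − b) − a/V_m² = (0.08206)(685.3)/(0.2586 − 0.02399) − 0.03426/(0.2586)²
  = 56.236/0.23461 − 0.51231 = 239.70 − 0.51231 = 239.19 atm
Z = PV_m/(RT) = (239.19)(0.2586)/((0.08206)(685.3)) = 61.855/56.236 = 1.100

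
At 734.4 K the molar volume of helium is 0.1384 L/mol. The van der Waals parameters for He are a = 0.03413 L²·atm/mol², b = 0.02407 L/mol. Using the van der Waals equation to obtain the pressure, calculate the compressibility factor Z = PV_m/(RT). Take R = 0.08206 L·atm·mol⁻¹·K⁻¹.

P = RT/(V_m − b) − a/V_m² = (0.08206)(734.4)/(0.1384 − 0.02407) − 0.03413/(0.1384)²
  = 60.265/0.11433 − 1.7818 = 527.11 − 1.7818 = 525.33 atm
Z = PV_m/(RT) = (525.33)(0.1384)/((0.08206)(734.4)) = 72.706/60.265 = 1.206

Z ≈ 1.206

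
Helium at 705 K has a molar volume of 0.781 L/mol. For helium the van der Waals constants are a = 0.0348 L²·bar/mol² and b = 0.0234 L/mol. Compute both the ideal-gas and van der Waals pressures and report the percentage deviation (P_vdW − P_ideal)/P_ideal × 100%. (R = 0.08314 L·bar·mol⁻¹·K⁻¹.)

Ideal: P_ideal = RT/V_m = (0.08314)(705)/0.781 = 75.0496 bar
vdW: P = RT/(V_m − b) − a/V_m² = 58.6137/0.757600 − 0.0348/0.609961 = 77.3676 − 0.0570528 = 77.3105 bar
% deviation = (77.3105 − 75.0496)/75.0496 × 100% = 3.01%

3.01 %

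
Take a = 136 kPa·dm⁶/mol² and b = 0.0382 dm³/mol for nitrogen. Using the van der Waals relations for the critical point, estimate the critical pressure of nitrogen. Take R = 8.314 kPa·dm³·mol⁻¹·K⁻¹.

P_c ≈ 3452 kPa

For a van der Waals gas, P_c = a/(27b²).
P_c = 136/(27×(0.0382)²) = 136/0.039399 = 3452 kPa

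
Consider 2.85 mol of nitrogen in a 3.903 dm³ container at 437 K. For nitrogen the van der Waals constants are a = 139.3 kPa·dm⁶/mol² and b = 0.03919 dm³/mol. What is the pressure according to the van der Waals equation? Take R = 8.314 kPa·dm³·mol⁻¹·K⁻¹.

P = nRT/(V − nb) − a n²/V²
nRT/(V − nb) = (2.85)(8.314)(437)/(3.903 − 2.85×0.03919) = 10355/3.7913 = 2731.3 kPa
a n²/V² = (139.3)(2.85)²/(3.903)² = 74.275 kPa
P = 2731.3 − 74.275 = 2657 kPa

P ≈ 2657 kPa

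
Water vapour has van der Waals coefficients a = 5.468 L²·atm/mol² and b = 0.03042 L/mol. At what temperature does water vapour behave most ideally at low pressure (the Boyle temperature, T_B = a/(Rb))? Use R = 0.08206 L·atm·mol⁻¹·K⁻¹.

T_B ≈ 2190 K

For a van der Waals gas the second virial coefficient B₂ = b − a/(RT) vanishes at T_B = a/(Rb).
T_B = 5.468/(0.08206×0.03042) = 5.468/0.0024963 = 2190 K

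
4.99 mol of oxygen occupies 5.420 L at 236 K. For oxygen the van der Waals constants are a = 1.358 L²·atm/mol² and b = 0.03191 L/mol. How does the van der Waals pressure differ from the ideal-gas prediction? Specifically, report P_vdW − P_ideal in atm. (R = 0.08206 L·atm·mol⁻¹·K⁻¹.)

ΔP ≈ -0.611 atm

Ideal: P_ideal = nRT/V = (4.99)(0.08206)(236)/5.420 = 17.8297 atm
vdW: P = nRT/(V − nb) − a n²/V² = 96.6371/5.26077 − 33.8143/29.3764 = 18.3694 − 1.15107 = 17.2183 atm
ΔP = 17.2183 − 17.8297 = -0.611 atm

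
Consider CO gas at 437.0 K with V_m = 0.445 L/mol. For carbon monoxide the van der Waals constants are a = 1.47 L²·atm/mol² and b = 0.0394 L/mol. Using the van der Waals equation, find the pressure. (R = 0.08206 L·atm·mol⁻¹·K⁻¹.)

P = RT/(V_m − b) − a/V_m²
RT/(V_m − b) = (0.08206)(437.0)/(0.445 − 0.0394) = 35.860/0.40560 = 88.412 atm
a/V_m² = 1.47/(0.445)² = 7.4233 atm
P = 88.412 − 7.4233 = 80.99 atm

P ≈ 80.99 atm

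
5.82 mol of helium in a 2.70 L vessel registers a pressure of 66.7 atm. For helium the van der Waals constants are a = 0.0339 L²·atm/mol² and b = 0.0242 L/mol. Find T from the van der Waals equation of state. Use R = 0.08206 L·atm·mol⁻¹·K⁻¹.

T ≈ 358.3 K

T = (P + a n²/V²)(V − nb)/(nR)
P + a n²/V² = 66.7 + (0.0339)(5.82)²/(2.70)² = 66.858 atm
V − nb = 2.70 − (5.82)(0.0242) = 2.5592 L
T = (66.858)(2.5592)/((5.82)(0.08206)) = 358.3 K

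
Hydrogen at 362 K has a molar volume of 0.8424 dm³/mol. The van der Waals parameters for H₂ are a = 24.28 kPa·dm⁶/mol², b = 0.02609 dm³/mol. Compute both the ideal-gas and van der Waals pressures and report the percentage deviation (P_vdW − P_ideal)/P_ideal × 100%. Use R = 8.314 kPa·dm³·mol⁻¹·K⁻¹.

Ideal: P_ideal = RT/V_m = (8.314)(362)/0.8424 = 3572.73 kPa
vdW: P = RT/(V_m − b) − a/V_m² = 3009.67/0.816310 − 24.28/0.709638 = 3686.92 − 34.2146 = 3652.71 kPa
% deviation = (3652.71 − 3572.73)/3572.73 × 100% = 2.24%

2.24 %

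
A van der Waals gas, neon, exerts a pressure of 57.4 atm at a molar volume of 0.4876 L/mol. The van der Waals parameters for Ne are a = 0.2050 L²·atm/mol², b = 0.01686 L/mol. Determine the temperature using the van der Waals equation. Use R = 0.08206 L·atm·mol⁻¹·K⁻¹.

T = (P + a/V_m²)(V_m − b)/R
P + a/V_m² = 57.4 + 0.2050/(0.4876)² = 58.262 atm
V_m − b = 0.4876 − 0.01686 = 0.47074 L/mol
T = (58.262)(0.47074)/0.08206 = 334.2 K

T ≈ 334.2 K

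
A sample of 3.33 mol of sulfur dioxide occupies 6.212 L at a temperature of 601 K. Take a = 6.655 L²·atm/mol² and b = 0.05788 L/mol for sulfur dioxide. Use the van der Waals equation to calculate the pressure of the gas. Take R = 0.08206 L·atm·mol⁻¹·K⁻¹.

P = nRT/(V − nb) − a n²/V²
nRT/(V − nb) = (3.33)(0.08206)(601)/(6.212 − 3.33×0.05788) = 164.23/6.0193 = 27.284 atm
a n²/V² = (6.655)(3.33)²/(6.212)² = 1.9124 atm
P = 27.284 − 1.9124 = 25.37 atm

P ≈ 25.37 atm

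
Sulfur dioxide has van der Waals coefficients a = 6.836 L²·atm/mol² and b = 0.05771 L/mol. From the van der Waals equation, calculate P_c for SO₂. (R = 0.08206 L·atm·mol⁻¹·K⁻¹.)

For a van der Waals gas, P_c = a/(27b²).
P_c = 6.836/(27×(0.05771)²) = 6.836/0.089922 = 76.02 atm

P_c ≈ 76.02 atm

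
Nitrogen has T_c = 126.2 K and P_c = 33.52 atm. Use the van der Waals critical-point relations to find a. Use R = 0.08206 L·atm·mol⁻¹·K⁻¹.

a ≈ 1.350 L²·atm/mol²

From T_c = 8a/(27Rb) and P_c = a/(27b²): a = 27 R² T_c²/(64 P_c).
a = 27×(0.08206)²×(126.2)²/(64×33.52) = 2895.6/2145.3 = 1.350 L²·atm/mol²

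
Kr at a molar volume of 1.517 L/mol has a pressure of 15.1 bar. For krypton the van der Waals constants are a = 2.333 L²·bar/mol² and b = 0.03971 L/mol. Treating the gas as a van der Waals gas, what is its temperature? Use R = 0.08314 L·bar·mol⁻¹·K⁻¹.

T = (P + a/V_m²)(V_m − b)/R
P + a/V_m² = 15.1 + 2.333/(1.517)² = 16.114 bar
V_m − b = 1.517 − 0.03971 = 1.4773 L/mol
T = (16.114)(1.4773)/0.08314 = 286.3 K

T ≈ 286.3 K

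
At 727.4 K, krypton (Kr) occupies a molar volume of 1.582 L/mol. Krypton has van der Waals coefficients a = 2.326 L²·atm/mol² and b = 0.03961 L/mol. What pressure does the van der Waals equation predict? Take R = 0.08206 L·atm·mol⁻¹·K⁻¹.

P ≈ 37.77 atm

P = RT/(V_m − b) − a/V_m²
RT/(V_m − b) = (0.08206)(727.4)/(1.582 − 0.03961) = 59.690/1.5424 = 38.699 atm
a/V_m² = 2.326/(1.582)² = 0.92939 atm
P = 38.699 − 0.92939 = 37.77 atm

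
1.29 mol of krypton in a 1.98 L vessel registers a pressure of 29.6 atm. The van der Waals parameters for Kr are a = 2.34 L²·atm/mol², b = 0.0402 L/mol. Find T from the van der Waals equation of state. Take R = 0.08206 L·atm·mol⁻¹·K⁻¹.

T ≈ 557.2 K

T = (P + a n²/V²)(V − nb)/(nR)
P + a n²/V² = 29.6 + (2.34)(1.29)²/(1.98)² = 30.593 atm
V − nb = 1.98 − (1.29)(0.0402) = 1.9281 L
T = (30.593)(1.9281)/((1.29)(0.08206)) = 557.2 K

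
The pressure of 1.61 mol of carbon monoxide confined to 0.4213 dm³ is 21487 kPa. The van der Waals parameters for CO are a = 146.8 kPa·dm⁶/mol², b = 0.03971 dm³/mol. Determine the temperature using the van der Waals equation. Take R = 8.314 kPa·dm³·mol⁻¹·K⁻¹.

T = (P + a n²/V²)(V − nb)/(nR)
P + a n²/V² = 21487 + (146.8)(1.61)²/(0.4213)² = 23631 kPa
V − nb = 0.4213 − (1.61)(0.03971) = 0.35737 dm³
T = (23631)(0.35737)/((1.61)(8.314)) = 630.9 K

T ≈ 630.9 K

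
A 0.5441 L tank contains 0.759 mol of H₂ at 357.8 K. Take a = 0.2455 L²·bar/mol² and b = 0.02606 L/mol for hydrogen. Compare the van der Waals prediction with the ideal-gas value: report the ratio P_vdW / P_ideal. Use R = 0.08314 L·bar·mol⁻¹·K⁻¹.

Ideal: P_ideal = nRT/V = (0.759)(0.08314)(357.8)/0.5441 = 41.4967 bar
vdW: P = nRT/(V − nb) − a n²/V² = 22.5783/0.524320 − 0.141428/0.296045 = 43.0621 − 0.477725 = 42.5844 bar
Ratio = 42.5844/41.4967 = 1.026

P_vdW / P_ideal ≈ 1.026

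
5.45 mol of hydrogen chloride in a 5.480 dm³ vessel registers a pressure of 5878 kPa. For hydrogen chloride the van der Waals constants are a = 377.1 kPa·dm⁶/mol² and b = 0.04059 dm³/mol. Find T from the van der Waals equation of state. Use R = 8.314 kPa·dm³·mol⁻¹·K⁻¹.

T = (P + a n²/V²)(V − nb)/(nR)
P + a n²/V² = 5878 + (377.1)(5.45)²/(5.480)² = 6251.0 kPa
V − nb = 5.480 − (5.45)(0.04059) = 5.2588 dm³
T = (6251.0)(5.2588)/((5.45)(8.314)) = 725.5 K

T ≈ 725.5 K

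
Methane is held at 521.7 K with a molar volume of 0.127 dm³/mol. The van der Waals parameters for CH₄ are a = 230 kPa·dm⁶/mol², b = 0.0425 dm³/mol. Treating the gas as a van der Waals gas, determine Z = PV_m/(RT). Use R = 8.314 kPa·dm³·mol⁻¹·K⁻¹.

P = RT/(V_m − b) − a/V_m² = (8.314)(521.7)/(0.127 − 0.0425) − 230/(0.127)²
  = 4337.4/0.084500 − 14260 = 51330 − 14260 = 37070 kPa
Z = PV_m/(RT) = (37070)(0.127)/((8.314)(521.7)) = 4707.9/4337.4 = 1.085

Z ≈ 1.085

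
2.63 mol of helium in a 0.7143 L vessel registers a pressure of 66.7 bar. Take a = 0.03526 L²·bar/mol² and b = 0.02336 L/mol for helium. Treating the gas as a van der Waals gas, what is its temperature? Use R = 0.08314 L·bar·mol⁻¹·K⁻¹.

T = (P + a n²/V²)(V − nb)/(nR)
P + a n²/V² = 66.7 + (0.03526)(2.63)²/(0.7143)² = 67.178 bar
V − nb = 0.7143 − (2.63)(0.02336) = 0.65286 L
T = (67.178)(0.65286)/((2.63)(0.08314)) = 200.6 K

T ≈ 200.6 K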